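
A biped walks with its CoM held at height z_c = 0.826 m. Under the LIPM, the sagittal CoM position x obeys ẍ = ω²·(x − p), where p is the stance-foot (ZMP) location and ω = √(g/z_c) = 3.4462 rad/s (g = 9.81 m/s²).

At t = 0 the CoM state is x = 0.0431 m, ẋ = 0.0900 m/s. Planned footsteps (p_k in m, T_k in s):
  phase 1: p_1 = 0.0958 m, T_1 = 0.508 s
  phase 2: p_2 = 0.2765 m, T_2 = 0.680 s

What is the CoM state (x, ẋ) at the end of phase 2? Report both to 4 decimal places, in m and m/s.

phase 1: p=0.0958, T=0.508, ωT=1.750670, cosh=2.966057, sinh=2.792400; start (x,ẋ)=(0.043100, 0.090000) → end (x,ẋ)=(0.012414, -0.240196)
phase 2: p=0.2765, T=0.680, ωT=2.343416, cosh=5.256379, sinh=5.160380; start (x,ẋ)=(0.012414, -0.240196) → end (x,ẋ)=(-1.471307, -5.958981)

x = -1.4713, ẋ = -5.9590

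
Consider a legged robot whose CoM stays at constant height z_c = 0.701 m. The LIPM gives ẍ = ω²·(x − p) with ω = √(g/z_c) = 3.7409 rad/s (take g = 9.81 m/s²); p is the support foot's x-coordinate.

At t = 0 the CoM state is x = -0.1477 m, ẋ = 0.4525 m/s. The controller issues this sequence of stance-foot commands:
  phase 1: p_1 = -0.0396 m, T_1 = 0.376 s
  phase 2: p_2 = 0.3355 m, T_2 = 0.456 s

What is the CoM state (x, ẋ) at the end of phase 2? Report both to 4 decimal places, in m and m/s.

phase 1: p=-0.0396, T=0.376, ωT=1.406578, cosh=2.163472, sinh=1.918492; start (x,ẋ)=(-0.147700, 0.452500) → end (x,ẋ)=(-0.041410, 0.203150)
phase 2: p=0.3355, T=0.456, ωT=1.705850, cosh=2.843842, sinh=2.662224; start (x,ẋ)=(-0.041410, 0.203150) → end (x,ẋ)=(-0.591801, -3.175966)

x = -0.5918, ẋ = -3.1760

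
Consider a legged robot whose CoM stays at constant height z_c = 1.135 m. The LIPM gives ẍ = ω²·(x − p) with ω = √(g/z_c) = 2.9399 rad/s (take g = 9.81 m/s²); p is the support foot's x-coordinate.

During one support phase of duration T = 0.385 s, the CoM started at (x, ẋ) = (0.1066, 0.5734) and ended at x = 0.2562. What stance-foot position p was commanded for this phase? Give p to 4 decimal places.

p = 0.2771

ωT = 2.9399·0.385 = 1.131862; cosh(ωT) = 1.711928, sinh(ωT) = 1.389496
x(T) = p + (x₀−p)·cosh(ωT) + (ẋ₀/ω)·sinh(ωT) ⇒ p·(1 − cosh) = x(T) − x₀·cosh − (ẋ₀/ω)·sinh
numerator   = 0.2562 − (0.1066)·1.711928 − (0.5734/2.9399)·1.389496 = -0.197300
denominator = 1 − 1.711928 = -0.711928
p = -0.197300 / -0.711928 = 0.2771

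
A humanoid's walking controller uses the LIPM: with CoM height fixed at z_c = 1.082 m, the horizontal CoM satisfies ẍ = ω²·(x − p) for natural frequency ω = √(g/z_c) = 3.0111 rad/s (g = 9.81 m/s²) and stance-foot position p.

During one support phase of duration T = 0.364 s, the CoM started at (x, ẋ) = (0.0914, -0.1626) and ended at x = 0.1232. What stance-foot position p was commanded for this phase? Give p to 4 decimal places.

ωT = 3.0111·0.364 = 1.096040; cosh(ωT) = 1.663243, sinh(ωT) = 1.329051
x(T) = p + (x₀−p)·cosh(ωT) + (ẋ₀/ω)·sinh(ωT) ⇒ p·(1 − cosh) = x(T) − x₀·cosh − (ẋ₀/ω)·sinh
numerator   = 0.1232 − (0.0914)·1.663243 − (-0.1626/3.0111)·1.329051 = 0.042949
denominator = 1 − 1.663243 = -0.663243
p = 0.042949 / -0.663243 = -0.0648

p = -0.0648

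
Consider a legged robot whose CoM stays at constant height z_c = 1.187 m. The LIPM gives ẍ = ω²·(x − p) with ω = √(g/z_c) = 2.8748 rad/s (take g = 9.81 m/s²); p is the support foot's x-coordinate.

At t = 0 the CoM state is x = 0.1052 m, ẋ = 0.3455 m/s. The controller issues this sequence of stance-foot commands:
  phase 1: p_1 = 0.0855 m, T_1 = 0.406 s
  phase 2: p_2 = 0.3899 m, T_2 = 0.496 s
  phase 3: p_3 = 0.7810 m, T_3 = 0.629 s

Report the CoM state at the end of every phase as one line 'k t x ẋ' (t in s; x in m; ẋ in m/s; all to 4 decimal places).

1 0.4060 0.2946 0.6910
2 0.9020 0.6513 0.9835
3 1.5310 1.3902 1.9738

phase 1: p=0.0855, T=0.406, ωT=1.167169, cosh=1.762065, sinh=1.450818; start (x,ẋ)=(0.105200, 0.345500) → end (x,ẋ)=(0.294575, 0.690959)
phase 2: p=0.3899, T=0.496, ωT=1.425901, cosh=2.200948, sinh=1.960657; start (x,ẋ)=(0.294575, 0.690959) → end (x,ẋ)=(0.651339, 0.983467)
phase 3: p=0.7810, T=0.629, ωT=1.808249, cosh=3.131850, sinh=2.967909; start (x,ẋ)=(0.651339, 0.983467) → end (x,ẋ)=(1.390242, 1.973787)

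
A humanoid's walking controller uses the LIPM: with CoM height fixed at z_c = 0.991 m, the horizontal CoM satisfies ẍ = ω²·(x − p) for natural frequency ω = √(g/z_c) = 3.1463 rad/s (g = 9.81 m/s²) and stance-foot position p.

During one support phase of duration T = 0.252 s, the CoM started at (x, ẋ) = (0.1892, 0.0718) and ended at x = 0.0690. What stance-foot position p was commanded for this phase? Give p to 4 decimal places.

ωT = 3.1463·0.252 = 0.792868; cosh(ωT) = 1.331135, sinh(ωT) = 0.878589
x(T) = p + (x₀−p)·cosh(ωT) + (ẋ₀/ω)·sinh(ωT) ⇒ p·(1 − cosh) = x(T) − x₀·cosh − (ẋ₀/ω)·sinh
numerator   = 0.0690 − (0.1892)·1.331135 − (0.0718/3.1463)·0.878589 = -0.202900
denominator = 1 − 1.331135 = -0.331135
p = -0.202900 / -0.331135 = 0.6127

p = 0.6127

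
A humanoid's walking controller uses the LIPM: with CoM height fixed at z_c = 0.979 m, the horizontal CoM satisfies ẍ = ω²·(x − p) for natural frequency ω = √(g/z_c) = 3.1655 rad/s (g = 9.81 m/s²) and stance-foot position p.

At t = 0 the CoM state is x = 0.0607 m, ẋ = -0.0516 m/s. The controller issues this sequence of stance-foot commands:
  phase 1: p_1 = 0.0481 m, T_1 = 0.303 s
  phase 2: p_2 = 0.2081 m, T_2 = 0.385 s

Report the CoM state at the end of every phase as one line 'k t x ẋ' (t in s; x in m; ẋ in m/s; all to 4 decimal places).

1 0.3030 0.0488 -0.0328
2 0.6880 -0.1009 -0.8387

phase 1: p=0.0481, T=0.303, ωT=0.959147, cosh=1.496344, sinh=1.113124; start (x,ẋ)=(0.060700, -0.051600) → end (x,ẋ)=(0.048809, -0.032814)
phase 2: p=0.2081, T=0.385, ωT=1.218718, cosh=1.839228, sinh=1.543619; start (x,ẋ)=(0.048809, -0.032814) → end (x,ẋ)=(-0.100873, -0.838699)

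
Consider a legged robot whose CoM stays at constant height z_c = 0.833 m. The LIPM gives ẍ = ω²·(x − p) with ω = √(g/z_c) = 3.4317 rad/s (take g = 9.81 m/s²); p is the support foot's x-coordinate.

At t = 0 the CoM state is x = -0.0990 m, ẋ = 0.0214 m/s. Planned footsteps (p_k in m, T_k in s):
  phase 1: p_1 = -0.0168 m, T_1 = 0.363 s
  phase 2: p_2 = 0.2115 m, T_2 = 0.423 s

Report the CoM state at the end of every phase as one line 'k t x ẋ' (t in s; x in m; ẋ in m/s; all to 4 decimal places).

1 0.3630 -0.1615 -0.4093
2 0.7860 -0.8693 -3.5050

phase 1: p=-0.0168, T=0.363, ωT=1.245707, cosh=1.881564, sinh=1.593827; start (x,ẋ)=(-0.099000, 0.021400) → end (x,ẋ)=(-0.161526, -0.409330)
phase 2: p=0.2115, T=0.423, ωT=1.451609, cosh=2.252086, sinh=2.017893; start (x,ẋ)=(-0.161526, -0.409330) → end (x,ẋ)=(-0.869278, -3.504976)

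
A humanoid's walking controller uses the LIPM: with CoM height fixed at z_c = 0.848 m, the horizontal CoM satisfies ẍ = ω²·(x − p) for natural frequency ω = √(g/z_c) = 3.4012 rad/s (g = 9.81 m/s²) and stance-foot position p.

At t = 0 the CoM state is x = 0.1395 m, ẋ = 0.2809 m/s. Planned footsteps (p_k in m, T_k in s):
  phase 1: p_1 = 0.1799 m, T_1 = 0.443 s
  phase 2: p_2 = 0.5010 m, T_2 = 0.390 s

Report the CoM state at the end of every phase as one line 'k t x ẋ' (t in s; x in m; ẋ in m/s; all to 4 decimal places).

phase 1: p=0.1799, T=0.443, ωT=1.506732, cosh=2.366796, sinh=2.145163; start (x,ẋ)=(0.139500, 0.280900) → end (x,ẋ)=(0.261447, 0.370070)
phase 2: p=0.5010, T=0.390, ωT=1.326468, cosh=2.016563, sinh=1.751150; start (x,ẋ)=(0.261447, 0.370070) → end (x,ẋ)=(0.208462, -0.680510)

1 0.4430 0.2614 0.3701
2 0.8330 0.2085 -0.6805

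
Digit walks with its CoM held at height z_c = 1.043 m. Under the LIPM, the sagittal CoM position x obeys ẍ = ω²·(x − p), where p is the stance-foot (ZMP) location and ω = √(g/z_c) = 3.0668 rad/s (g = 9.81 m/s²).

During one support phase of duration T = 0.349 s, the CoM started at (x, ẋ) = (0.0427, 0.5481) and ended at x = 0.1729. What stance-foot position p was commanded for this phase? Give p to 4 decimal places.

p = 0.2011

ωT = 3.0668·0.349 = 1.070313; cosh(ωT) = 1.629597, sinh(ωT) = 1.286696
x(T) = p + (x₀−p)·cosh(ωT) + (ẋ₀/ω)·sinh(ωT) ⇒ p·(1 − cosh) = x(T) − x₀·cosh − (ẋ₀/ω)·sinh
numerator   = 0.1729 − (0.0427)·1.629597 − (0.5481/3.0668)·1.286696 = -0.126643
denominator = 1 − 1.629597 = -0.629597
p = -0.126643 / -0.629597 = 0.2011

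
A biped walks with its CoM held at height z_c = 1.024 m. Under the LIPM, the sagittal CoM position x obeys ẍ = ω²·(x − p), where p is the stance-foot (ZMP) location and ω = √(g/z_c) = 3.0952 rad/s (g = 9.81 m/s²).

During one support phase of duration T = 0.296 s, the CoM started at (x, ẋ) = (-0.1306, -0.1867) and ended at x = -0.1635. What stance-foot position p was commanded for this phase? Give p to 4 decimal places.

ωT = 3.0952·0.296 = 0.916179; cosh(ωT) = 1.449883, sinh(ωT) = 1.049838
x(T) = p + (x₀−p)·cosh(ωT) + (ẋ₀/ω)·sinh(ωT) ⇒ p·(1 − cosh) = x(T) − x₀·cosh − (ẋ₀/ω)·sinh
numerator   = -0.1635 − (-0.1306)·1.449883 − (-0.1867/3.0952)·1.049838 = 0.089180
denominator = 1 − 1.449883 = -0.449883
p = 0.089180 / -0.449883 = -0.1982

p = -0.1982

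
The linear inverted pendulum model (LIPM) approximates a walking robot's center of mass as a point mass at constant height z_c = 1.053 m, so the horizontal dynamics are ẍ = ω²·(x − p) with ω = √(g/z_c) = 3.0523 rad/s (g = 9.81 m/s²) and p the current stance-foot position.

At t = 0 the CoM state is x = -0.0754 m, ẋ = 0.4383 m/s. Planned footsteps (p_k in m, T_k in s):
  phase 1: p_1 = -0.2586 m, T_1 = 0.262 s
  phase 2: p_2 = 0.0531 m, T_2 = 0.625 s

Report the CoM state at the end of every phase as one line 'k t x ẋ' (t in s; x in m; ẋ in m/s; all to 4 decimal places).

1 0.2620 0.1138 1.0825
2 0.8870 1.4306 4.3377

phase 1: p=-0.2586, T=0.262, ωT=0.799703, cosh=1.337171, sinh=0.887708; start (x,ẋ)=(-0.075400, 0.438300) → end (x,ẋ)=(0.113842, 1.082472)
phase 2: p=0.0531, T=0.625, ωT=1.907687, cosh=3.442957, sinh=3.294534; start (x,ẋ)=(0.113842, 1.082472) → end (x,ẋ)=(1.430609, 4.337716)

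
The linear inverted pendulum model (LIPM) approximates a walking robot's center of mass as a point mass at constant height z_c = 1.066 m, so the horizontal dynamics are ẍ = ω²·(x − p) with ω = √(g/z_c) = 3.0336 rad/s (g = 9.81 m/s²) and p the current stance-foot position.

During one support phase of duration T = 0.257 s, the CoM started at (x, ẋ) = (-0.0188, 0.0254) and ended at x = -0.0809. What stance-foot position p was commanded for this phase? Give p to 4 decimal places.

ωT = 3.0336·0.257 = 0.779635; cosh(ωT) = 1.319625, sinh(ωT) = 0.861052
x(T) = p + (x₀−p)·cosh(ωT) + (ẋ₀/ω)·sinh(ωT) ⇒ p·(1 − cosh) = x(T) − x₀·cosh − (ẋ₀/ω)·sinh
numerator   = -0.0809 − (-0.0188)·1.319625 − (0.0254/3.0336)·0.861052 = -0.063301
denominator = 1 − 1.319625 = -0.319625
p = -0.063301 / -0.319625 = 0.1980

p = 0.1980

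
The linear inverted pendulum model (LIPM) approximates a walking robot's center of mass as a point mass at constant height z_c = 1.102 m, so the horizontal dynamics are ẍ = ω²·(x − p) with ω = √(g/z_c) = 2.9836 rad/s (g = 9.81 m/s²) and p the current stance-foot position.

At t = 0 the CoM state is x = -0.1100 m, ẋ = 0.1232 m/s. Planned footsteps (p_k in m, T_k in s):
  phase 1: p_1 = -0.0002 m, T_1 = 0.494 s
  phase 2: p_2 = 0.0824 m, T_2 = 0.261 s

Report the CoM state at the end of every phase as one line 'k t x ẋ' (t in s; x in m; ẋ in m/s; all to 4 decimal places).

1 0.4940 -0.1671 -0.3946
2 0.7550 -0.3603 -1.1604

phase 1: p=-0.0002, T=0.494, ωT=1.473898, cosh=2.297627, sinh=2.068596; start (x,ẋ)=(-0.110000, 0.123200) → end (x,ẋ)=(-0.167062, -0.394603)
phase 2: p=0.0824, T=0.261, ωT=0.778720, cosh=1.318837, sinh=0.859844; start (x,ẋ)=(-0.167062, -0.394603) → end (x,ẋ)=(-0.360321, -1.160395)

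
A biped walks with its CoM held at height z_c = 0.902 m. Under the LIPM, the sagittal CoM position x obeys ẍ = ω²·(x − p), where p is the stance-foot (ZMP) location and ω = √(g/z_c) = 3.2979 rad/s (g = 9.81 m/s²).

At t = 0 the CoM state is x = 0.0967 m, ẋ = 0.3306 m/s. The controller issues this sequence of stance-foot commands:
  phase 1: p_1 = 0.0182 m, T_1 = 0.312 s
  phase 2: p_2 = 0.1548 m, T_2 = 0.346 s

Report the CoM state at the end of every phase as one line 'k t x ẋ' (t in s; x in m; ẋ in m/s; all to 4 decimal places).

phase 1: p=0.0182, T=0.312, ωT=1.028945, cosh=1.577748, sinh=1.220364; start (x,ẋ)=(0.096700, 0.330600) → end (x,ẋ)=(0.264389, 0.837538)
phase 2: p=0.1548, T=0.346, ωT=1.141073, cosh=1.724801, sinh=1.405325; start (x,ẋ)=(0.264389, 0.837538) → end (x,ẋ)=(0.700717, 1.952491)

1 0.3120 0.2644 0.8375
2 0.6580 0.7007 1.9525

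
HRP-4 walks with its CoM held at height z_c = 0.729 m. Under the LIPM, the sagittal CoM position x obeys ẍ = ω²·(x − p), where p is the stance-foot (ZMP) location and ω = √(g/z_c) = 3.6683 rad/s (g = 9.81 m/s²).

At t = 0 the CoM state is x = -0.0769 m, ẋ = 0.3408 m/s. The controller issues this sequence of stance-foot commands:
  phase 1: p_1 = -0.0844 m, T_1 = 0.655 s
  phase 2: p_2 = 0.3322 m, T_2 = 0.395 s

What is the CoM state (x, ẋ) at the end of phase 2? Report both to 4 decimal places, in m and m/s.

x = 1.7585, ẋ = 5.5975

phase 1: p=-0.0844, T=0.655, ωT=2.402737, cosh=5.571926, sinh=5.481456; start (x,ẋ)=(-0.076900, 0.340800) → end (x,ẋ)=(0.466639, 2.049720)
phase 2: p=0.3322, T=0.395, ωT=1.448978, cosh=2.246786, sinh=2.011976; start (x,ẋ)=(0.466639, 2.049720) → end (x,ẋ)=(1.758479, 5.597513)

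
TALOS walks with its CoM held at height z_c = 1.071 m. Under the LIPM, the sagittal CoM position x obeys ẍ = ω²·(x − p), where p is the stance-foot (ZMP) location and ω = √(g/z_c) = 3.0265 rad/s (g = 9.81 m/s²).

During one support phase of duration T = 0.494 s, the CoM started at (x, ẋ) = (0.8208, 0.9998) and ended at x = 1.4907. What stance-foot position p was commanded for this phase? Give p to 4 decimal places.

p = 0.8429

ωT = 3.0265·0.494 = 1.495091; cosh(ωT) = 2.341985, sinh(ωT) = 2.117757
x(T) = p + (x₀−p)·cosh(ωT) + (ẋ₀/ω)·sinh(ωT) ⇒ p·(1 − cosh) = x(T) − x₀·cosh − (ẋ₀/ω)·sinh
numerator   = 1.4907 − (0.8208)·2.341985 − (0.9998/3.0265)·2.117757 = -1.131200
denominator = 1 − 2.341985 = -1.341985
p = -1.131200 / -1.341985 = 0.8429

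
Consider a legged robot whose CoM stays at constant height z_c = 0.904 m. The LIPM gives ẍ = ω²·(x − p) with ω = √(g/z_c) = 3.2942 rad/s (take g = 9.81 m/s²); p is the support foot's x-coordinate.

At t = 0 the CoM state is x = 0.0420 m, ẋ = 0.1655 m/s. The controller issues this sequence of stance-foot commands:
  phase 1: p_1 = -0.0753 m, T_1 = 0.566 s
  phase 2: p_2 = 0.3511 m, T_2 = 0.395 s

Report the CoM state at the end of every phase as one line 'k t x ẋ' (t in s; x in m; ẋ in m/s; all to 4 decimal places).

phase 1: p=-0.0753, T=0.566, ωT=1.864517, cosh=3.303895, sinh=3.148924; start (x,ẋ)=(0.042000, 0.165500) → end (x,ẋ)=(0.470448, 1.763569)
phase 2: p=0.3511, T=0.395, ωT=1.301209, cosh=1.972969, sinh=1.700767; start (x,ẋ)=(0.470448, 1.763569) → end (x,ẋ)=(1.497086, 4.148136)

1 0.5660 0.4704 1.7636
2 0.9610 1.4971 4.1481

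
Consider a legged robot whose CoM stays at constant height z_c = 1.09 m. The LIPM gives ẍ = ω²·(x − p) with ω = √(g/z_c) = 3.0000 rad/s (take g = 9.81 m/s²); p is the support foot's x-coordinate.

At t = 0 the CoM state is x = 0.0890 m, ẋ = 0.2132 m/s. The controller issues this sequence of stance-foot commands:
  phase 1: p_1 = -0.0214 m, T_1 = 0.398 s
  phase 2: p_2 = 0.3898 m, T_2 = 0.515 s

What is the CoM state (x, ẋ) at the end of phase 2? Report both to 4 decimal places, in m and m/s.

phase 1: p=-0.0214, T=0.398, ωT=1.194000, cosh=1.801631, sinh=1.498625; start (x,ẋ)=(0.089000, 0.213200) → end (x,ẋ)=(0.284002, 0.880452)
phase 2: p=0.3898, T=0.515, ωT=1.545000, cosh=2.450642, sinh=2.237330; start (x,ẋ)=(0.284002, 0.880452) → end (x,ẋ)=(0.787149, 1.447560)

x = 0.7871, ẋ = 1.4476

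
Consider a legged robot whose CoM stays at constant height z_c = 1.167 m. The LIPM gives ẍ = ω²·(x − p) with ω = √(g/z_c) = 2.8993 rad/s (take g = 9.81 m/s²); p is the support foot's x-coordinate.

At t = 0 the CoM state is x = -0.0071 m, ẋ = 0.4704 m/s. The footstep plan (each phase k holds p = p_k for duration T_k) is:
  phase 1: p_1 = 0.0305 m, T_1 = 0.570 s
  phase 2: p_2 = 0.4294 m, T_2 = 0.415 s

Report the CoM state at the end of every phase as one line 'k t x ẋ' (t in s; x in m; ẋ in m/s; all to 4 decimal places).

phase 1: p=0.0305, T=0.570, ωT=1.652601, cosh=2.706046, sinh=2.514495; start (x,ẋ)=(-0.007100, 0.470400) → end (x,ẋ)=(0.336720, 0.998810)
phase 2: p=0.4294, T=0.415, ωT=1.203210, cosh=1.815510, sinh=1.515280; start (x,ẋ)=(0.336720, 0.998810) → end (x,ẋ)=(0.783152, 1.406180)

1 0.5700 0.3367 0.9988
2 0.9850 0.7832 1.4062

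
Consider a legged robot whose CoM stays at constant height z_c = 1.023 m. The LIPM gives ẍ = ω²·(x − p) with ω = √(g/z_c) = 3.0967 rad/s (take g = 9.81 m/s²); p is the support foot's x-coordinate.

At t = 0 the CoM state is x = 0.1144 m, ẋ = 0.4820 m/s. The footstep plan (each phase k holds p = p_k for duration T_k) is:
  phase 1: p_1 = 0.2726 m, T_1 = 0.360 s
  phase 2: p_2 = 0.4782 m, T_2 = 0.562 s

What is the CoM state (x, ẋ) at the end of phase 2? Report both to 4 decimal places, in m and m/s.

x = -0.1569, ẋ = -1.7991

phase 1: p=0.2726, T=0.360, ωT=1.114812, cosh=1.688486, sinh=1.360509; start (x,ẋ)=(0.114400, 0.482000) → end (x,ẋ)=(0.217244, 0.147340)
phase 2: p=0.4782, T=0.562, ωT=1.740345, cosh=2.937386, sinh=2.761926; start (x,ẋ)=(0.217244, 0.147340) → end (x,ẋ)=(-0.156917, -1.799124)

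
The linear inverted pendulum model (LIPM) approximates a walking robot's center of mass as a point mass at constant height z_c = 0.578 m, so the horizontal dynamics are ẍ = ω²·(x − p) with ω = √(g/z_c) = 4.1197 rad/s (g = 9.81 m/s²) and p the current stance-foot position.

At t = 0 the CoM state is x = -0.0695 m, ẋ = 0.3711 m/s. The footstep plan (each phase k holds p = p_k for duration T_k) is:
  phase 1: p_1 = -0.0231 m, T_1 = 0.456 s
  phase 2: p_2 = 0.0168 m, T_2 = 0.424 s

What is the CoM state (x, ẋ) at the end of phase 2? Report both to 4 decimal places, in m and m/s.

x = 0.7169, ẋ = 2.9277

phase 1: p=-0.0231, T=0.456, ωT=1.878583, cosh=3.348516, sinh=3.195710; start (x,ẋ)=(-0.069500, 0.371100) → end (x,ẋ)=(0.109396, 0.631761)
phase 2: p=0.0168, T=0.424, ωT=1.746753, cosh=2.955143, sinh=2.780804; start (x,ẋ)=(0.109396, 0.631761) → end (x,ẋ)=(0.716876, 2.927737)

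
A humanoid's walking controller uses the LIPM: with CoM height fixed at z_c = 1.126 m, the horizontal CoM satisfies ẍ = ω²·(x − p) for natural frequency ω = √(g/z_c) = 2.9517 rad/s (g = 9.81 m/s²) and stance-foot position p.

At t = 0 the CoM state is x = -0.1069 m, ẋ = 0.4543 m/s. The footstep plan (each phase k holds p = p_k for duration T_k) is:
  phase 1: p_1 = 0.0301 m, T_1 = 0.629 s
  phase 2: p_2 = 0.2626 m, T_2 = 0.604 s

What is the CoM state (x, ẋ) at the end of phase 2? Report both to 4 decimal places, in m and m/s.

x = -0.1302, ẋ = -1.0213

phase 1: p=0.0301, T=0.629, ωT=1.856619, cosh=3.279128, sinh=3.122928; start (x,ẋ)=(-0.106900, 0.454300) → end (x,ẋ)=(0.061513, 0.226849)
phase 2: p=0.2626, T=0.604, ωT=1.782827, cosh=3.057402, sinh=2.889240; start (x,ẋ)=(0.061513, 0.226849) → end (x,ẋ)=(-0.130154, -1.021332)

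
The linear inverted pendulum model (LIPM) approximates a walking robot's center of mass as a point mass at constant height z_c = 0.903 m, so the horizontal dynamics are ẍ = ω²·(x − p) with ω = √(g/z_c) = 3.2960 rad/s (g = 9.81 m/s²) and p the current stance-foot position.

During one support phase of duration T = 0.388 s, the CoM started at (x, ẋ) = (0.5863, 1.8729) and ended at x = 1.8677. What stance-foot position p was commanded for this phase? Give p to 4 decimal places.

ωT = 3.2960·0.388 = 1.278848; cosh(ωT) = 1.935428, sinh(ωT) = 1.657070
x(T) = p + (x₀−p)·cosh(ωT) + (ẋ₀/ω)·sinh(ωT) ⇒ p·(1 − cosh) = x(T) − x₀·cosh − (ẋ₀/ω)·sinh
numerator   = 1.8677 − (0.5863)·1.935428 − (1.8729/3.2960)·1.657070 = -0.208646
denominator = 1 − 1.935428 = -0.935428
p = -0.208646 / -0.935428 = 0.2230

p = 0.2230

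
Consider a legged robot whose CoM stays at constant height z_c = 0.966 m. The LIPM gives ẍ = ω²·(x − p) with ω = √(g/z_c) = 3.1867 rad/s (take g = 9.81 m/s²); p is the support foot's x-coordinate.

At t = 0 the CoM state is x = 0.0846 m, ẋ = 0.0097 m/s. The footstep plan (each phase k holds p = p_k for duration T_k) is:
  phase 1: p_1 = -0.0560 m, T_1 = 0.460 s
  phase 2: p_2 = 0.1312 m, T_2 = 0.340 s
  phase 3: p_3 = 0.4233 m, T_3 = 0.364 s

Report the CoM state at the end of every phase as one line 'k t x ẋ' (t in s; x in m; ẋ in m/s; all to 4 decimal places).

1 0.4600 0.2710 0.9407
2 0.8000 0.7476 2.1318
3 1.1640 1.9534 5.2202

phase 1: p=-0.0560, T=0.460, ωT=1.465882, cosh=2.281118, sinh=2.050244; start (x,ẋ)=(0.084600, 0.009700) → end (x,ẋ)=(0.270966, 0.940739)
phase 2: p=0.1312, T=0.340, ωT=1.083478, cosh=1.646678, sinh=1.308261; start (x,ẋ)=(0.270966, 0.940739) → end (x,ẋ)=(0.747558, 2.131783)
phase 3: p=0.4233, T=0.364, ωT=1.159959, cosh=1.751650, sinh=1.438151; start (x,ẋ)=(0.747558, 2.131783) → end (x,ẋ)=(1.953357, 5.220200)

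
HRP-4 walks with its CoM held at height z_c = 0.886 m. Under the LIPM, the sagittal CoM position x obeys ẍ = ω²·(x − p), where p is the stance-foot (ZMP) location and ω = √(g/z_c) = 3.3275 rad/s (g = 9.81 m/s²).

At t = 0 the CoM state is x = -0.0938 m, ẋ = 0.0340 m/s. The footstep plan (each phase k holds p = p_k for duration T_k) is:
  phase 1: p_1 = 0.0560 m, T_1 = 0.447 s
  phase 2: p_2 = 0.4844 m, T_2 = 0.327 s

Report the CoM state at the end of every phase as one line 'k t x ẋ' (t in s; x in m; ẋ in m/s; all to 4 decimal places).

phase 1: p=0.0560, T=0.447, ωT=1.487393, cosh=2.325751, sinh=2.099790; start (x,ẋ)=(-0.093800, 0.034000) → end (x,ẋ)=(-0.270942, -0.967585)
phase 2: p=0.4844, T=0.327, ωT=1.088093, cosh=1.652732, sinh=1.315874; start (x,ẋ)=(-0.270942, -0.967585) → end (x,ẋ)=(-1.146614, -4.906477)

1 0.4470 -0.2709 -0.9676
2 0.7740 -1.1466 -4.9065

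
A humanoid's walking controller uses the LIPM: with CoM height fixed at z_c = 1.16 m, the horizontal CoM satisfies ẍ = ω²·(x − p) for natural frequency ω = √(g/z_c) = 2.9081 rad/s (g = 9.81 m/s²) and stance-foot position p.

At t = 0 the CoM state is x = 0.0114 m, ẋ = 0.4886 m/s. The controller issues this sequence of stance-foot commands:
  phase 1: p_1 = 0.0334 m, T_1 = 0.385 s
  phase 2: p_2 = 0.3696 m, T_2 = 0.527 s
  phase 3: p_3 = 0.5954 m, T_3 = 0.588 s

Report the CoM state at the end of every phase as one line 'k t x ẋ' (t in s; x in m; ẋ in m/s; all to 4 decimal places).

phase 1: p=0.0334, T=0.385, ωT=1.119619, cosh=1.695045, sinh=1.368640; start (x,ẋ)=(0.011400, 0.488600) → end (x,ẋ)=(0.226059, 0.740636)
phase 2: p=0.3696, T=0.527, ωT=1.532569, cosh=2.423017, sinh=2.207037; start (x,ẋ)=(0.226059, 0.740636) → end (x,ẋ)=(0.583887, 0.873287)
phase 3: p=0.5954, T=0.588, ωT=1.709963, cosh=2.854814, sinh=2.673942; start (x,ẋ)=(0.583887, 0.873287) → end (x,ẋ)=(1.365502, 2.403542)

1 0.3850 0.2261 0.7406
2 0.9120 0.5839 0.8733
3 1.5000 1.3655 2.4035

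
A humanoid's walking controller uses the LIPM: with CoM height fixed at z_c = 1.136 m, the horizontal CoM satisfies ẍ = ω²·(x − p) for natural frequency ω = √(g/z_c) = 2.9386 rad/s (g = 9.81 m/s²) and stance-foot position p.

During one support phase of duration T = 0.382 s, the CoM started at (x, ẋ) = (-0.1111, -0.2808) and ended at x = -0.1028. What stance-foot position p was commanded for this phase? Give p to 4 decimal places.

ωT = 2.9386·0.382 = 1.122545; cosh(ωT) = 1.699058, sinh(ωT) = 1.373607
x(T) = p + (x₀−p)·cosh(ωT) + (ẋ₀/ω)·sinh(ωT) ⇒ p·(1 − cosh) = x(T) − x₀·cosh − (ẋ₀/ω)·sinh
numerator   = -0.1028 − (-0.1111)·1.699058 − (-0.2808/2.9386)·1.373607 = 0.217221
denominator = 1 − 1.699058 = -0.699058
p = 0.217221 / -0.699058 = -0.3107

p = -0.3107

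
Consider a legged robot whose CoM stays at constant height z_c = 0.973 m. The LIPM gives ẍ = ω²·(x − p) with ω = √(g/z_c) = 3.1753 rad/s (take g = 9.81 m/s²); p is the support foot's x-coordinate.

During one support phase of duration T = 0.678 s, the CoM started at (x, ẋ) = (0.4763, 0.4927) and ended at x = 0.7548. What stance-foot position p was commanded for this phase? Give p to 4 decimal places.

ωT = 3.1753·0.678 = 2.152853; cosh(ωT) = 4.362771, sinh(ωT) = 4.246619
x(T) = p + (x₀−p)·cosh(ωT) + (ẋ₀/ω)·sinh(ωT) ⇒ p·(1 − cosh) = x(T) − x₀·cosh − (ẋ₀/ω)·sinh
numerator   = 0.7548 − (0.4763)·4.362771 − (0.4927/3.1753)·4.246619 = -1.982120
denominator = 1 − 4.362771 = -3.362771
p = -1.982120 / -3.362771 = 0.5894

p = 0.5894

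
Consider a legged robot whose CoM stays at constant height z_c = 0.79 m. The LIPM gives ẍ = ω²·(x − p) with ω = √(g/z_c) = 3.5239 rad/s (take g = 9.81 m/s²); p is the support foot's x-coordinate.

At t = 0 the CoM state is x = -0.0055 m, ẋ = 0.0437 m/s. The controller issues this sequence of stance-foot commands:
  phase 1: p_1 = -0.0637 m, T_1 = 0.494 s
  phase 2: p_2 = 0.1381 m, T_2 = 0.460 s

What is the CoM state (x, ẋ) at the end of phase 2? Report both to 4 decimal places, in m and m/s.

phase 1: p=-0.0637, T=0.494, ωT=1.740807, cosh=2.938660, sinh=2.763281; start (x,ẋ)=(-0.005500, 0.043700) → end (x,ẋ)=(0.141598, 0.695143)
phase 2: p=0.1381, T=0.460, ωT=1.620994, cosh=2.627909, sinh=2.430207; start (x,ẋ)=(0.141598, 0.695143) → end (x,ẋ)=(0.626687, 1.856726)

x = 0.6267, ẋ = 1.8567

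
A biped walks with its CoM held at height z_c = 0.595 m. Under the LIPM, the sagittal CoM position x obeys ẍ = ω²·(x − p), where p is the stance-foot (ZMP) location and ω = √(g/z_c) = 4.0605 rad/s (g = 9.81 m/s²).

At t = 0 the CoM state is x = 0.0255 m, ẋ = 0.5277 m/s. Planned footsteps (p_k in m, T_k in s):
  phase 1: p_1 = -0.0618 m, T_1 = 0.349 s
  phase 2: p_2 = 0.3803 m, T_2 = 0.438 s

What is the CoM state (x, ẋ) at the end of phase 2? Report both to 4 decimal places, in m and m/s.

phase 1: p=-0.0618, T=0.349, ωT=1.417115, cosh=2.183806, sinh=1.941394; start (x,ẋ)=(0.025500, 0.527700) → end (x,ẋ)=(0.381149, 1.840583)
phase 2: p=0.3803, T=0.438, ωT=1.778499, cosh=3.044927, sinh=2.876035; start (x,ẋ)=(0.381149, 1.840583) → end (x,ẋ)=(1.686561, 5.614351)

x = 1.6866, ẋ = 5.6144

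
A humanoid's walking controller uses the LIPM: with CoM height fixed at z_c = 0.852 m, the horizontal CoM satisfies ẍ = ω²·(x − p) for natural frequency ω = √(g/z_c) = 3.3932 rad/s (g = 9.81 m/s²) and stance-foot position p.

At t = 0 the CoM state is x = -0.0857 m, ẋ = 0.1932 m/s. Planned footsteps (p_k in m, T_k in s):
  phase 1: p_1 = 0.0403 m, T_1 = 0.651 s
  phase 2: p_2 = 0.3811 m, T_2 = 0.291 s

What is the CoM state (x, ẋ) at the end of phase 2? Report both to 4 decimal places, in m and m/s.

x = -0.9876, ẋ = -4.1881

phase 1: p=0.0403, T=0.651, ωT=2.208973, cosh=4.608087, sinh=4.498274; start (x,ẋ)=(-0.085700, 0.193200) → end (x,ẋ)=(-0.284199, -1.032924)
phase 2: p=0.3811, T=0.291, ωT=0.987421, cosh=1.528420, sinh=1.155884; start (x,ẋ)=(-0.284199, -1.032924) → end (x,ẋ)=(-0.987619, -4.188140)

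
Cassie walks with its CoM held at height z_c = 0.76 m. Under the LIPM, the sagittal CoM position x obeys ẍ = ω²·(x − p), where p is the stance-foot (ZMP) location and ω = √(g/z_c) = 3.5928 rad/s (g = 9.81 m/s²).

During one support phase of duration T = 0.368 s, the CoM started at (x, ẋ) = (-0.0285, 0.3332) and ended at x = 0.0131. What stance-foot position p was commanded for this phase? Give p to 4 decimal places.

p = 0.0904

ωT = 3.5928·0.368 = 1.322150; cosh(ωT) = 2.009021, sinh(ωT) = 1.742459
x(T) = p + (x₀−p)·cosh(ωT) + (ẋ₀/ω)·sinh(ωT) ⇒ p·(1 − cosh) = x(T) − x₀·cosh − (ẋ₀/ω)·sinh
numerator   = 0.0131 − (-0.0285)·2.009021 − (0.3332/3.5928)·1.742459 = -0.091240
denominator = 1 − 2.009021 = -1.009021
p = -0.091240 / -1.009021 = 0.0904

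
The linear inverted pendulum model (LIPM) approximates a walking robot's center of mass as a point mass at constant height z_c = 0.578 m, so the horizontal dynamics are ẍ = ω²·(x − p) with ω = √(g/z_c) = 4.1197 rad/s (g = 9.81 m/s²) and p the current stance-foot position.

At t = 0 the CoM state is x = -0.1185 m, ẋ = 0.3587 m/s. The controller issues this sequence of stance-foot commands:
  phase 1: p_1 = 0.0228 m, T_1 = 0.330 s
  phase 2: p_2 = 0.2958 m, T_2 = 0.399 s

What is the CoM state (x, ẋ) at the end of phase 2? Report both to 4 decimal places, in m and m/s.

x = -0.9890, ẋ = -5.0289

phase 1: p=0.0228, T=0.330, ωT=1.359501, cosh=2.075519, sinh=1.818730; start (x,ẋ)=(-0.118500, 0.358700) → end (x,ẋ)=(-0.112115, -0.314219)
phase 2: p=0.2958, T=0.399, ωT=1.643760, cosh=2.683921, sinh=2.490669; start (x,ẋ)=(-0.112115, -0.314219) → end (x,ẋ)=(-0.988981, -5.028878)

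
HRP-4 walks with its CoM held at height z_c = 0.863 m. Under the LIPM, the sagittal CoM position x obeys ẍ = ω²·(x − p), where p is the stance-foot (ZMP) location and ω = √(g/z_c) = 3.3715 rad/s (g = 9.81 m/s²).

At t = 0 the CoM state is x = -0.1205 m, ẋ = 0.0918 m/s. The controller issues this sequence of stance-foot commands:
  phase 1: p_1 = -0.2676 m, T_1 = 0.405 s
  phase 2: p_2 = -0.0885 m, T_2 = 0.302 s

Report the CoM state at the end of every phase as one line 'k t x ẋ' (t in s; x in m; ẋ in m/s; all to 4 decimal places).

phase 1: p=-0.2676, T=0.405, ωT=1.365458, cosh=2.086389, sinh=1.831126; start (x,ẋ)=(-0.120500, 0.091800) → end (x,ẋ)=(0.089166, 1.099673)
phase 2: p=-0.0885, T=0.302, ωT=1.018193, cosh=1.564718, sinh=1.203471; start (x,ẋ)=(0.089166, 1.099673) → end (x,ẋ)=(0.582030, 2.441558)

1 0.4050 0.0892 1.0997
2 0.7070 0.5820 2.4416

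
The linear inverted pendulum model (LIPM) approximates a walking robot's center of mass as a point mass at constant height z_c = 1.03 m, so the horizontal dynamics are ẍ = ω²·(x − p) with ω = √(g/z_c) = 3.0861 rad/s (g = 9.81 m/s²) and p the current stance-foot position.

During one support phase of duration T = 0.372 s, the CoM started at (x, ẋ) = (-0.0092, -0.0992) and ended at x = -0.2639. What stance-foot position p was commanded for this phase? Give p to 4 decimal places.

ωT = 3.0861·0.372 = 1.148029; cosh(ωT) = 1.734618, sinh(ωT) = 1.417357
x(T) = p + (x₀−p)·cosh(ωT) + (ẋ₀/ω)·sinh(ωT) ⇒ p·(1 − cosh) = x(T) − x₀·cosh − (ẋ₀/ω)·sinh
numerator   = -0.2639 − (-0.0092)·1.734618 − (-0.0992/3.0861)·1.417357 = -0.202382
denominator = 1 − 1.734618 = -0.734618
p = -0.202382 / -0.734618 = 0.2755

p = 0.2755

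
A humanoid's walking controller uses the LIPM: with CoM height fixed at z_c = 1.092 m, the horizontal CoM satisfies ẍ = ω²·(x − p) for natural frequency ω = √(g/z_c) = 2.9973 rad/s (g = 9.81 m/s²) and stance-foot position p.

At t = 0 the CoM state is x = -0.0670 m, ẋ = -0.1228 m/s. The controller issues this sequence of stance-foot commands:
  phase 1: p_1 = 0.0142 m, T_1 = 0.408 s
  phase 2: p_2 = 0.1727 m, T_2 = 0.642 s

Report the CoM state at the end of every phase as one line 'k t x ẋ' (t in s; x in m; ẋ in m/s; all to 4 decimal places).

1 0.4080 -0.1992 -0.6042
2 1.0500 -1.8041 -5.8504

phase 1: p=0.0142, T=0.408, ωT=1.222898, cosh=1.845698, sinh=1.551322; start (x,ẋ)=(-0.067000, -0.122800) → end (x,ẋ)=(-0.199229, -0.604214)
phase 2: p=0.1727, T=0.642, ωT=1.924267, cosh=3.498053, sinh=3.352070; start (x,ẋ)=(-0.199229, -0.604214) → end (x,ẋ)=(-1.804056, -5.850397)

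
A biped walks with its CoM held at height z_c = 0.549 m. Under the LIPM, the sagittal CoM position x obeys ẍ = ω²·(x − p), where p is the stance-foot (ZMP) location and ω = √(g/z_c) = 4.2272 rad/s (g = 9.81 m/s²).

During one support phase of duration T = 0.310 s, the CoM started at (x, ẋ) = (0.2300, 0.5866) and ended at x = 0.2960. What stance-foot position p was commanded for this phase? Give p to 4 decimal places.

ωT = 4.2272·0.310 = 1.310432; cosh(ωT) = 1.988739, sinh(ωT) = 1.719036
x(T) = p + (x₀−p)·cosh(ωT) + (ẋ₀/ω)·sinh(ωT) ⇒ p·(1 − cosh) = x(T) − x₀·cosh − (ẋ₀/ω)·sinh
numerator   = 0.2960 − (0.2300)·1.988739 − (0.5866/4.2272)·1.719036 = -0.399957
denominator = 1 − 1.988739 = -0.988739
p = -0.399957 / -0.988739 = 0.4045

p = 0.4045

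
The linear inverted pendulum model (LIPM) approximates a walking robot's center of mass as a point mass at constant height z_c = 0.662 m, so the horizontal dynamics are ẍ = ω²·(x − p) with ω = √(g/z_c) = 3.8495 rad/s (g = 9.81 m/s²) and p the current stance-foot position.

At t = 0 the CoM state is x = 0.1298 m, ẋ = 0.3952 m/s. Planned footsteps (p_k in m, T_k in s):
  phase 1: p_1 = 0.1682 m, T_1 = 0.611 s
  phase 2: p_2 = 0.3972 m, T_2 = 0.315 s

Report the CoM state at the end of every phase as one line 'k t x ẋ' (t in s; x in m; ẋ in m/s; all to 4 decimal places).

phase 1: p=0.1682, T=0.611, ωT=2.352044, cosh=5.301102, sinh=5.205928; start (x,ẋ)=(0.129800, 0.395200) → end (x,ẋ)=(0.499092, 1.325451)
phase 2: p=0.3972, T=0.315, ωT=1.212592, cosh=1.829808, sinh=1.532382; start (x,ẋ)=(0.499092, 1.325451) → end (x,ẋ)=(1.111269, 3.026373)

1 0.6110 0.4991 1.3255
2 0.9260 1.1113 3.0264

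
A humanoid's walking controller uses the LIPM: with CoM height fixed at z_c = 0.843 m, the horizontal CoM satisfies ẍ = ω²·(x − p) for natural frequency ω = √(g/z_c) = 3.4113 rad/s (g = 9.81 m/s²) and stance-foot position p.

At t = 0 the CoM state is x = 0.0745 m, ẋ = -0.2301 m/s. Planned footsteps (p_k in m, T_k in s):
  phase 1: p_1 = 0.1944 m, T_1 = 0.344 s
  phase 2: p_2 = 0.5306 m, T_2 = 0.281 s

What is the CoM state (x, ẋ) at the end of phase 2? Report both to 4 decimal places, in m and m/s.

phase 1: p=0.1944, T=0.344, ωT=1.173487, cosh=1.771267, sinh=1.461981; start (x,ẋ)=(0.074500, -0.230100) → end (x,ẋ)=(-0.116589, -1.005540)
phase 2: p=0.5306, T=0.281, ωT=0.958575, cosh=1.495709, sinh=1.112270; start (x,ẋ)=(-0.116589, -1.005540) → end (x,ẋ)=(-0.765267, -3.959615)

x = -0.7653, ẋ = -3.9596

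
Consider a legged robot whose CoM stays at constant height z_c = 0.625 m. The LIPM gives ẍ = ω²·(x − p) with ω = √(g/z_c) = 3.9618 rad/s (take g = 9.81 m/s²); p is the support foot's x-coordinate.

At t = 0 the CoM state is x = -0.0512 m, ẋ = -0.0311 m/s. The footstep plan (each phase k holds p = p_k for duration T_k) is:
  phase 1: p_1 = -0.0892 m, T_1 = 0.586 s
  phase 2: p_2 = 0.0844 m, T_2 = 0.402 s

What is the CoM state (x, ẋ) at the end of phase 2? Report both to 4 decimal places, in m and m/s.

phase 1: p=-0.0892, T=0.586, ωT=2.321615, cosh=5.145117, sinh=5.047002; start (x,ẋ)=(-0.051200, -0.031100) → end (x,ẋ)=(0.066696, 0.599805)
phase 2: p=0.0844, T=0.402, ωT=1.592644, cosh=2.560058, sinh=2.356671; start (x,ẋ)=(0.066696, 0.599805) → end (x,ẋ)=(0.395869, 1.370236)

x = 0.3959, ẋ = 1.3702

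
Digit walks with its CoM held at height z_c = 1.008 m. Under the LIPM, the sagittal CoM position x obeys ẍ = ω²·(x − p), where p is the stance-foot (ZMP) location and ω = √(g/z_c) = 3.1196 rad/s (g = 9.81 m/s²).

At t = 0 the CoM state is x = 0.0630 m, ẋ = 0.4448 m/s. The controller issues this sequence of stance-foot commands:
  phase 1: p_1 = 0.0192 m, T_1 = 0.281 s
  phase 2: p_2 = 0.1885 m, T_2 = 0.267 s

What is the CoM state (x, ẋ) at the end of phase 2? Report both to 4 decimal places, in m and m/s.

phase 1: p=0.0192, T=0.281, ωT=0.876608, cosh=1.409464, sinh=0.993271; start (x,ẋ)=(0.063000, 0.444800) → end (x,ẋ)=(0.222557, 0.762648)
phase 2: p=0.1885, T=0.267, ωT=0.832933, cosh=1.367414, sinh=0.932642; start (x,ẋ)=(0.222557, 0.762648) → end (x,ẋ)=(0.463074, 1.141945)

x = 0.4631, ẋ = 1.1419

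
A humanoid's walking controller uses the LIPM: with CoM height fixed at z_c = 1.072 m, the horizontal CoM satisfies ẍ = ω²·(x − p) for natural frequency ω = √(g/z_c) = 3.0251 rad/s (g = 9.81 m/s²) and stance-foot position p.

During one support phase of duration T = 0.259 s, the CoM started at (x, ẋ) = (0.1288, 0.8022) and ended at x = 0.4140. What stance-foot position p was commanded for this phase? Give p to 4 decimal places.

ωT = 3.0251·0.259 = 0.783501; cosh(ωT) = 1.322963, sinh(ωT) = 0.866159
x(T) = p + (x₀−p)·cosh(ωT) + (ẋ₀/ω)·sinh(ωT) ⇒ p·(1 − cosh) = x(T) − x₀·cosh − (ẋ₀/ω)·sinh
numerator   = 0.4140 − (0.1288)·1.322963 − (0.8022/3.0251)·0.866159 = 0.013913
denominator = 1 − 1.322963 = -0.322963
p = 0.013913 / -0.322963 = -0.0431

p = -0.0431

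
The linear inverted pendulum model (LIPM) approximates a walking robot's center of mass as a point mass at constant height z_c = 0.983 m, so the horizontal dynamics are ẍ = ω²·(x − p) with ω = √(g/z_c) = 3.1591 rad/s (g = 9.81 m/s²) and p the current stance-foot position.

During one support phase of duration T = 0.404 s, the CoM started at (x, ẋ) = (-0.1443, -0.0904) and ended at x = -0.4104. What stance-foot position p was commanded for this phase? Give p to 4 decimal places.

p = 0.0907

ωT = 3.1591·0.404 = 1.276276; cosh(ωT) = 1.931173, sinh(ωT) = 1.652099
x(T) = p + (x₀−p)·cosh(ωT) + (ẋ₀/ω)·sinh(ωT) ⇒ p·(1 − cosh) = x(T) − x₀·cosh − (ẋ₀/ω)·sinh
numerator   = -0.4104 − (-0.1443)·1.931173 − (-0.0904/3.1591)·1.652099 = -0.084456
denominator = 1 − 1.931173 = -0.931173
p = -0.084456 / -0.931173 = 0.0907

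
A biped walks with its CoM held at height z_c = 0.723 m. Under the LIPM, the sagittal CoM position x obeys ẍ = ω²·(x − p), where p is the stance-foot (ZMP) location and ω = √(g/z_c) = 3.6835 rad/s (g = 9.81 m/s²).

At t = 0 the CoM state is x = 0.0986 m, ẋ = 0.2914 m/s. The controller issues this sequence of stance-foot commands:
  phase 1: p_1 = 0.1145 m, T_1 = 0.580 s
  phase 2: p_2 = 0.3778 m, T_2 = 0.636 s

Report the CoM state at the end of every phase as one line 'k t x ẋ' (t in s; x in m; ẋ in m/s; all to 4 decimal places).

1 0.5800 0.3766 1.0066
2 1.2160 1.7804 5.2638

phase 1: p=0.1145, T=0.580, ωT=2.136430, cosh=4.293612, sinh=4.175537; start (x,ẋ)=(0.098600, 0.291400) → end (x,ẋ)=(0.376556, 1.006607)
phase 2: p=0.3778, T=0.636, ωT=2.342706, cosh=5.252717, sinh=5.156649; start (x,ẋ)=(0.376556, 1.006607) → end (x,ẋ)=(1.780449, 5.263800)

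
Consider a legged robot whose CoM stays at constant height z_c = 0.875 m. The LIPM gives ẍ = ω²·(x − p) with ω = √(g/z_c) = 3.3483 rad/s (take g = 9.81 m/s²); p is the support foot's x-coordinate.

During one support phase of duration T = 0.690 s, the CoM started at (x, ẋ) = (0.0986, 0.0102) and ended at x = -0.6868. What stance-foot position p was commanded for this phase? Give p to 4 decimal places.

ωT = 3.3483·0.690 = 2.310327; cosh(ωT) = 5.088474, sinh(ωT) = 4.989245
x(T) = p + (x₀−p)·cosh(ωT) + (ẋ₀/ω)·sinh(ωT) ⇒ p·(1 − cosh) = x(T) − x₀·cosh − (ẋ₀/ω)·sinh
numerator   = -0.6868 − (0.0986)·5.088474 − (0.0102/3.3483)·4.989245 = -1.203722
denominator = 1 − 5.088474 = -4.088474
p = -1.203722 / -4.088474 = 0.2944

p = 0.2944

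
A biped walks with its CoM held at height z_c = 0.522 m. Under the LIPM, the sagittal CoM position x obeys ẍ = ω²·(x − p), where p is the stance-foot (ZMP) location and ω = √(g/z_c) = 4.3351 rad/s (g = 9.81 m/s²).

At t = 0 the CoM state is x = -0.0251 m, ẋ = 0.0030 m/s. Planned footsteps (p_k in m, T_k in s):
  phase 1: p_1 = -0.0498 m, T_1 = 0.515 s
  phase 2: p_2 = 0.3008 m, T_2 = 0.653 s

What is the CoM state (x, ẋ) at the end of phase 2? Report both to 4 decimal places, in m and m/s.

phase 1: p=-0.0498, T=0.515, ωT=2.232576, cosh=4.715555, sinh=4.608303; start (x,ẋ)=(-0.025100, 0.003000) → end (x,ẋ)=(0.069863, 0.507590)
phase 2: p=0.3008, T=0.653, ωT=2.830820, cosh=8.509166, sinh=8.450201; start (x,ẋ)=(0.069863, 0.507590) → end (x,ẋ)=(-0.674859, -4.140616)

x = -0.6749, ẋ = -4.1406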